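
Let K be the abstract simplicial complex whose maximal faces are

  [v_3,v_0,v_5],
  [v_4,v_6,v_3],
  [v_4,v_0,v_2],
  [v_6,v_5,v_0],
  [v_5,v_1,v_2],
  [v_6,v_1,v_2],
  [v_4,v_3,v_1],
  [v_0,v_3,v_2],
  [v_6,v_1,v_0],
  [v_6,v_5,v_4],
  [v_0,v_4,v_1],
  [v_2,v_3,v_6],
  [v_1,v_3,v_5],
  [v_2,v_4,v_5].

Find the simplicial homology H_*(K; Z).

We work with the vertex ordering v_0 < v_1 < v_2 < v_3 < v_4 < v_5 < v_6. The simplices of K, each written with vertices in increasing order, are:

  0-simplices (7): [v_0], [v_1], [v_2], [v_3], [v_4], [v_5], [v_6]
  1-simplices (21): (21 of them)
  2-simplices (14): (14 of them)

Hence C_0 ≅ Z^7, C_1 ≅ Z^21, C_2 ≅ Z^14.

∂_1: C_1 → C_0 maps an edge to its endpoints' difference, ∂[p,q] = q − p.
This gives a 7×21 integer matrix of rank 6; reducing to Smith normal form yields diagonal entries (1,1,1,1,1,1).

Boundary ∂_2: C_2 → C_1 acts by ∂[p,q,r] = [q,r] − [p,r] + [p,q]. For instance
  ∂[v_4,v_5,v_6] = [v_5,v_6] − [v_4,v_6] + [v_4,v_5],
  ∂[v_0,v_1,v_6] = [v_1,v_6] − [v_0,v_6] + [v_0,v_1].
As a 21×14 matrix over Z this has rank 13, with invariant factors (1,1,1,1,1,1,1,1,1,1,1,1,1).

Now H_k = ker ∂_k / im ∂_{k+1}, so:

  H_0: rank C_0 − rank ∂_1 = 7 − 6 = 1, and the invariant factors of ∂_1 are all 1, so H_0 = Z.
  H_1: rank ker ∂_1 − rank ∂_2 = (21 − 6) − 13 = 2, and the invariant factors of ∂_2 are all 1, so H_1 = Z^2.
  H_2: rank ker ∂_2 − rank ∂_3 = (14 − 13) − 0 = 1, and there is no ∂_3, so H_2 = Z.

As a check, the Euler characteristic is 7 − 21 + 14 = 0, which agrees with 1 − 2 + 1 = 0.

H_0 ≅ Z,  H_1 ≅ Z^2,  H_2 ≅ Z.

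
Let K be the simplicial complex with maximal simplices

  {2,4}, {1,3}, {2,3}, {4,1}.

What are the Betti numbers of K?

b_0 = 1, b_1 = 1.

Take the total order 1 < 2 < 3 < 4 on the vertex set. Then K (dimension 1) consists of the simplices:

  0-simplices (4): [1], [2], [3], [4]
  1-simplices (4): [1,3], [1,4], [2,3], [2,4]

giving chain groups C_0 ≅ Z^4, C_1 ≅ Z^4.

The boundary map ∂_1: C_1 → C_0 sends each edge [p,q] (with p < q) to q − p.
As a 4×4 matrix over Z this has rank 3, with invariant factors (1,1,1).

From H_k ≅ ker(∂_k) / im(∂_{k+1}) we obtain:

  H_0: rank C_0 − rank ∂_1 = 4 − 3 = 1, and the invariant factors of ∂_1 are all 1, so H_0 = Z.
  H_1: rank ker ∂_1 − rank ∂_2 = (4 − 3) − 0 = 1, and there is no ∂_2, so H_1 = Z.

Hence the Betti numbers are b_0 = 1, b_1 = 1.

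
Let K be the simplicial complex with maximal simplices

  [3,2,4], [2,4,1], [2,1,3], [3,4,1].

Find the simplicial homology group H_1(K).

K has 4 vertices, 6 edges, 4 triangles.
rank ∂_1 = 3, rank ∂_2 = 3 ⇒ b_1 = 6 − 3 − 3 = 0; all invariant factors of ∂_2 are 1 so no torsion. So H_1 = 0.

H_1 ≅ 0.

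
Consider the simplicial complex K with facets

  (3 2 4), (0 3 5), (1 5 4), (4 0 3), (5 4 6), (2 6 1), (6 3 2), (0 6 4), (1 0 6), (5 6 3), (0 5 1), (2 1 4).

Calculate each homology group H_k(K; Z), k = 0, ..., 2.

H_0 = Z,  H_1 = Z/2,  H_2 = 0.

K has 7 vertices, 18 edges, 12 triangles.
rank ∂_0 = 0, rank ∂_1 = 6 ⇒ b_0 = 7 − 0 − 6 = 1; all invariant factors of ∂_1 are 1 so no torsion. So H_0 = Z.
rank ∂_1 = 6, rank ∂_2 = 12 ⇒ b_1 = 18 − 6 − 12 = 0; ∂_2 has invariant factor(s) [2] giving torsion. So H_1 = Z/2.
rank ∂_2 = 12, rank ∂_3 = 0 ⇒ b_2 = 12 − 12 − 0 = 0. So H_2 = 0.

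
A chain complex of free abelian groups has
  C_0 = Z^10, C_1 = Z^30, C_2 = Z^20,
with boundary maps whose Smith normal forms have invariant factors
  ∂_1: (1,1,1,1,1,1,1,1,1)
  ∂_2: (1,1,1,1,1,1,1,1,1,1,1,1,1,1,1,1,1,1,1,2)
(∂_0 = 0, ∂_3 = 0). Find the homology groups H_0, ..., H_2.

H_0 ≅ Z,  H_1 ≅ Z ⊕ Z/2Z,  H_2 = 0.

H_0: b_0 = 10 − 0 − 9 = 1; torsion from ∂_1 factors > 1: none. So H_0 ≅ Z.
H_1: b_1 = 30 − 9 − 20 = 1; torsion from ∂_2 factors > 1: [2]. So H_1 ≅ Z ⊕ Z/2Z.
H_2: b_2 = 20 − 20 − 0 = 0; torsion from ∂_3 factors > 1: none. So H_2 ≅ 0.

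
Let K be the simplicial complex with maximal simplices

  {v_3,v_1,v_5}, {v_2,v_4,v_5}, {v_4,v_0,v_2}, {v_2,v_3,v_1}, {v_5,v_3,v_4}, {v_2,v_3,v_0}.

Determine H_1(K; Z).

Order the vertices as v_0 < v_1 < v_2 < v_3 < v_4 < v_5. Listing each simplex with vertices in this order, K has dimension 2 with simplices:

  0-simplices (6): [v_0], [v_1], [v_2], [v_3], [v_4], [v_5]
  1-simplices (12): [v_0,v_2], [v_0,v_3], [v_0,v_4], [v_1,v_2], [v_1,v_3], [v_1,v_5], [v_2,v_3], [v_2,v_4], [v_2,v_5], [v_3,v_4], [v_3,v_5], [v_4,v_5]
  2-simplices (6): [v_0,v_2,v_3], [v_0,v_2,v_4], [v_1,v_2,v_3], [v_1,v_3,v_5], [v_2,v_4,v_5], [v_3,v_4,v_5]

Hence C_0 ≅ Z^6, C_1 ≅ Z^12, C_2 ≅ Z^6.

Boundary ∂_1: C_1 → C_0 maps an edge to its endpoints' difference, ∂[p,q] = q − p. For instance
  ∂[v_4,v_5] = [v_5] − [v_4].
The 6×12 boundary matrix has rank 5 and Smith normal form diag(1,1,1,1,1).

The boundary map ∂_2: C_2 → C_1 acts by ∂[p,q,r] = [q,r] − [p,r] + [p,q]. For instance
  ∂[v_0,v_2,v_4] = [v_2,v_4] − [v_0,v_4] + [v_0,v_2],
  ∂[v_1,v_2,v_3] = [v_2,v_3] − [v_1,v_3] + [v_1,v_2].
The resulting 12×6 matrix has rank 6, and its Smith normal form has invariant factors (1,1,1,1,1,1).

From H_k ≅ ker(∂_k) / im(∂_{k+1}) we obtain:

  H_1: rank ker ∂_1 − rank ∂_2 = (12 − 5) − 6 = 1, and the invariant factors of ∂_2 are all 1, so H_1 ≅ Z.

(K is a triangulation of the cylinder S^1 x I.)

H_1 = Z.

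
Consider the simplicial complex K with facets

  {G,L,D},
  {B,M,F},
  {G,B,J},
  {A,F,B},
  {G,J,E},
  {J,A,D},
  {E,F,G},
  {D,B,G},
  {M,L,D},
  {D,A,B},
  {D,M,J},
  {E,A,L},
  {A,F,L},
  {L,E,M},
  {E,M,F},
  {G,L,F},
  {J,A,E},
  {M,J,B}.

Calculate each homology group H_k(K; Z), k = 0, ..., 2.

H_0 = Z,  H_1 = Z ⊕ Z/2Z,  H_2 = 0.

Take the total order A < B < D < E < F < G < J < L < M on the vertex set. Then K (dimension 2) consists of the simplices:

  0-simplices (9): A, B, D, E, F, G, J, L, M
  1-simplices (27): AB, AD, AE, AF, AJ, AL, BD, BF, BG, BJ, BM, DG, DJ, DL, DM, EF, EG, EJ, EL, EM, FG, FL, FM, GJ, GL, JM, LM
  2-simplices (18): ABD, ABF, ADJ, AEJ, AEL, AFL, BDG, BFM, BGJ, BJM, DGL, DJM, DLM, EFG, EFM, EGJ, ELM, FGL

giving chain groups C_0 ≅ Z^9, C_1 ≅ Z^27, C_2 ≅ Z^18.

∂_1: C_1 → C_0 sends each edge [p,q] (with p < q) to q − p. For instance
  ∂FL = L − F.
The 9×27 boundary matrix has rank 8 and Smith normal form diag(1,1,1,1,1,1,1,1).

The boundary map ∂_2: C_2 → C_1 maps a triangle to the signed sum of its edges. For instance
  ∂BGJ = GJ − BJ + BG,
  ∂AFL = FL − AL + AF.
The 27×18 boundary matrix has rank 18 and Smith normal form diag(1,1,1,1,1,1,1,1,1,1,1,1,1,1,1,1,1,2).

From H_k ≅ ker(∂_k) / im(∂_{k+1}) we obtain:

  H_0: rank C_0 − rank ∂_1 = 9 − 8 = 1, and the invariant factors of ∂_1 are all 1, so H_0 ≅ Z.
  H_1: rank ker ∂_1 − rank ∂_2 = (27 − 8) − 18 = 1, and ∂_2 has invariant factor 2 > 1, so H_1 ≅ Z ⊕ Z/2Z.
  H_2: rank ker ∂_2 − rank ∂_3 = (18 − 18) − 0 = 0, and there is no ∂_3, so H_2 ≅ 0.

As a check, the Euler characteristic is 9 − 27 + 18 = 0, which agrees with 1 − 1 + 0 = 0.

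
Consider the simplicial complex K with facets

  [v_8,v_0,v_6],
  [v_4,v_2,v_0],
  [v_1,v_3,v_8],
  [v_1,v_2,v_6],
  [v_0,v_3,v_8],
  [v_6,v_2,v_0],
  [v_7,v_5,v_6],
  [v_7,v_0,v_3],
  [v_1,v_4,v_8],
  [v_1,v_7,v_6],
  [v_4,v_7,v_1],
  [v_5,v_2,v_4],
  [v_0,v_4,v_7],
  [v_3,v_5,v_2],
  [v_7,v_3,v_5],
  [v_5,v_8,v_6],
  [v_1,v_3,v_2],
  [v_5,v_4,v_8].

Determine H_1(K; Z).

H_1 = Z^2.

We work with the vertex ordering v_0 < v_1 < v_2 < v_3 < v_4 < v_5 < v_6 < v_7 < v_8. The simplices of K, each written with vertices in increasing order, are:

  0-simplices (9): [v_0], [v_1], [v_2], [v_3], [v_4], [v_5], [v_6], [v_7], [v_8]
  1-simplices (27): (27 of them)
  2-simplices (18): (18 of them)

so the chain groups are C_0 ≅ Z^9, C_1 ≅ Z^27, C_2 ≅ Z^18.

Boundary ∂_1: C_1 → C_0 is given by ∂[p,q] = [q] − [p]. For instance
  ∂[v_2,v_4] = [v_4] − [v_2].
The 9×27 boundary matrix has rank 8 and Smith normal form diag(1,1,1,1,1,1,1,1).

Boundary ∂_2: C_2 → C_1 sends each 2-simplex [p,q,r] to [q,r] − [p,r] + [p,q]. For instance
  ∂[v_0,v_3,v_7] = [v_3,v_7] − [v_0,v_7] + [v_0,v_3],
  ∂[v_1,v_2,v_3] = [v_2,v_3] − [v_1,v_3] + [v_1,v_2].
The resulting 27×18 matrix has rank 17, and its Smith normal form has invariant factors (1,1,1,1,1,1,1,1,1,1,1,1,1,1,1,1,1).

From H_k ≅ ker(∂_k) / im(∂_{k+1}) we obtain:

  H_1: rank ker ∂_1 − rank ∂_2 = (27 − 8) − 17 = 2, and the invariant factors of ∂_2 are all 1, so H_1 ≅ Z^2.

(K is a triangulation of the torus T^2.)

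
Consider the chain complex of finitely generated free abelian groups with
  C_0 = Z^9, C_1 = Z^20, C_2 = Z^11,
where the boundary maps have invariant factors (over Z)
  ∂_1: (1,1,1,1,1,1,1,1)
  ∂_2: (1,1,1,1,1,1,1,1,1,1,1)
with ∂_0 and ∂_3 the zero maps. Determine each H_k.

H_0 = Z,  H_1 = Z,  H_2 = 0.

H_0: b_0 = 9 − 0 − 8 = 1; torsion from ∂_1 factors > 1: none. So H_0 = Z.
H_1: b_1 = 20 − 8 − 11 = 1; torsion from ∂_2 factors > 1: none. So H_1 = Z.
H_2: b_2 = 11 − 11 − 0 = 0; torsion from ∂_3 factors > 1: none. So H_2 = 0.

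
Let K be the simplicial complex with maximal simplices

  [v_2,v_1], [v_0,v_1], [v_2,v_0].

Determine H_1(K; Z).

We work with the vertex ordering v_0 < v_1 < v_2. The simplices of K, each written with vertices in increasing order, are:

  0-simplices (3): [v_0], [v_1], [v_2]
  1-simplices (3): [v_0,v_1], [v_0,v_2], [v_1,v_2]

giving chain groups C_0 ≅ Z^3, C_1 ≅ Z^3.

The boundary map ∂_1: C_1 → C_0 is given by ∂[p,q] = [q] − [p]. For instance
  ∂[v_0,v_1] = [v_1] − [v_0].
As a 3×3 matrix over Z this has rank 2, with invariant factors (1,1).

Reading off H_k = ker ∂_k / im ∂_{k+1}:

  H_1: rank ker ∂_1 − rank ∂_2 = (3 − 2) − 0 = 1, and there is no ∂_2, so H_1 ≅ Z.

(K is a triangulation of the circle S^1.)

H_1 ≅ Z.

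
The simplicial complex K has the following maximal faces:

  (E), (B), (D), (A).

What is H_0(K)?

H_0 = Z^4.

Fix the vertex order A < B < D < E and write every simplex with vertices in increasing order. Then dim K = 0 and the simplices of K are:

  0-simplices (4): A, B, D, E

so the chain groups are C_0 ≅ Z^4.

From H_k ≅ ker(∂_k) / im(∂_{k+1}) we obtain:

  H_0: rank C_0 − rank ∂_1 = 4 − 0 = 4, and there is no ∂_1, so H_0 = Z^4.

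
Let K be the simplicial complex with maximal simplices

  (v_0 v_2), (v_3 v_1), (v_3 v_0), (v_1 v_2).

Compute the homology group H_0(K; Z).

We work with the vertex ordering v_0 < v_1 < v_2 < v_3. The simplices of K, each written with vertices in increasing order, are:

  0-simplices (4): [v_0], [v_1], [v_2], [v_3]
  1-simplices (4): [v_0,v_2], [v_0,v_3], [v_1,v_2], [v_1,v_3]

so the chain groups are C_0 ≅ Z^4, C_1 ≅ Z^4.

∂_1: C_1 → C_0 maps an edge to its endpoints' difference, ∂[p,q] = q − p.
This gives a 4×4 integer matrix of rank 3; reducing to Smith normal form yields diagonal entries (1,1,1).

Computing H_k = (kernel of ∂_k) / (image of ∂_{k+1}):

  H_0: rank C_0 − rank ∂_1 = 4 − 3 = 1, and the invariant factors of ∂_1 are all 1, so H_0 = Z.

H_0 = Z.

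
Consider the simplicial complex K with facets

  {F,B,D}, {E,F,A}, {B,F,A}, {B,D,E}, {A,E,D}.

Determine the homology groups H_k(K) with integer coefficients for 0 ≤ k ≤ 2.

H_0 ≅ Z,  H_1 ≅ Z,  H_2 = 0.

Take the total order A < B < D < E < F on the vertex set. Then K (dimension 2) consists of the simplices:

  0-simplices (5): A, B, D, E, F
  1-simplices (10): AB, AD, AE, AF, BD, BE, BF, DE, DF, EF
  2-simplices (5): ABF, ADE, AEF, BDE, BDF

giving chain groups C_0 ≅ Z^5, C_1 ≅ Z^10, C_2 ≅ Z^5.

∂_1: C_1 → C_0 is given by ∂[p,q] = [q] − [p]. For instance
  ∂BD = D − B.
The 5×10 boundary matrix has rank 4 and Smith normal form diag(1,1,1,1).

The boundary map ∂_2: C_2 → C_1 sends each 2-simplex [p,q,r] to [q,r] − [p,r] + [p,q]. For instance
  ∂ADE = DE − AE + AD,
  ∂AEF = EF − AF + AE.
The 10×5 boundary matrix has rank 5 and Smith normal form diag(1,1,1,1,1).

Now H_k = ker ∂_k / im ∂_{k+1}, so:

  H_0: rank C_0 − rank ∂_1 = 5 − 4 = 1, and the invariant factors of ∂_1 are all 1, so H_0 = Z.
  H_1: rank ker ∂_1 − rank ∂_2 = (10 − 4) − 5 = 1, and the invariant factors of ∂_2 are all 1, so H_1 = Z.
  H_2: rank ker ∂_2 − rank ∂_3 = (5 − 5) − 0 = 0, and there is no ∂_3, so H_2 = 0.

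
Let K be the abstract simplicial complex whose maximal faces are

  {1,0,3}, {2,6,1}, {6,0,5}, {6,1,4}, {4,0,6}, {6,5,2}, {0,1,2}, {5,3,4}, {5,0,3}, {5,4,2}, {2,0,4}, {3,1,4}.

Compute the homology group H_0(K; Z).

Take the total order 0 < 1 < 2 < 3 < 4 < 5 < 6 on the vertex set. Then K (dimension 2) consists of the simplices:

  0-simplices (7): [0], [1], [2], [3], [4], [5], [6]
  1-simplices (18): [0,1], [0,2], [0,3], [0,4], [0,5], [0,6], [1,2], [1,3], [1,4], [1,6], [2,4], [2,5], [2,6], [3,4], [3,5], [4,5], [4,6], [5,6]
  2-simplices (12): [0,1,2], [0,1,3], [0,2,4], [0,3,5], [0,4,6], [0,5,6], [1,2,6], [1,3,4], [1,4,6], [2,4,5], [2,5,6], [3,4,5]

so the chain groups are C_0 ≅ Z^7, C_1 ≅ Z^18, C_2 ≅ Z^12.

Boundary ∂_1: C_1 → C_0 maps an edge to its endpoints' difference, ∂[p,q] = q − p.
This gives a 7×18 integer matrix of rank 6; reducing to Smith normal form yields diagonal entries (1,1,1,1,1,1).

Boundary ∂_2: C_2 → C_1 maps a triangle to the signed sum of its edges. For instance
  ∂[0,2,4] = [2,4] − [0,4] + [0,2],
  ∂[0,4,6] = [4,6] − [0,6] + [0,4].
The resulting 18×12 matrix has rank 12, and its Smith normal form has invariant factors (1,1,1,1,1,1,1,1,1,1,1,2).

Computing H_k = (kernel of ∂_k) / (image of ∂_{k+1}):

  H_0: rank C_0 − rank ∂_1 = 7 − 6 = 1, and the invariant factors of ∂_1 are all 1, so H_0 = Z.

(K is a triangulation of the real projective plane RP^2.)

H_0 = Z.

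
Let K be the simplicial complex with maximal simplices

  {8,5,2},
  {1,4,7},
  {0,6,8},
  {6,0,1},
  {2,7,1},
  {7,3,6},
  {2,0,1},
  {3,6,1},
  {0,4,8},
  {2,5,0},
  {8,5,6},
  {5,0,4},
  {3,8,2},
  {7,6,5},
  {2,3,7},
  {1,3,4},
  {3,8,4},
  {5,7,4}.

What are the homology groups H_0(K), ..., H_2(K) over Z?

H_0 ≅ Z,  H_1 ≅ Z × Z/2,  H_2 = 0.

We work with the vertex ordering 0 < 1 < 2 < 3 < 4 < 5 < 6 < 7 < 8. The simplices of K, each written with vertices in increasing order, are:

  0-simplices (9): [0], [1], [2], [3], [4], [5], [6], [7], [8]
  1-simplices (27): (27 of them)
  2-simplices (18): [0,1,2], [0,1,6], [0,2,5], [0,4,5], [0,4,8], [0,6,8], [1,2,7], [1,3,4], [1,3,6], [1,4,7], [2,3,7], [2,3,8], [2,5,8], [3,4,8], [3,6,7], [4,5,7], [5,6,7], [5,6,8]

giving chain groups C_0 ≅ Z^9, C_1 ≅ Z^27, C_2 ≅ Z^18.

The boundary map ∂_1: C_1 → C_0 sends each edge [p,q] (with p < q) to q − p. For instance
  ∂[0,5] = [5] − [0].
This gives a 9×27 integer matrix of rank 8; reducing to Smith normal form yields diagonal entries (1,1,1,1,1,1,1,1).

∂_2: C_2 → C_1 acts by ∂[p,q,r] = [q,r] − [p,r] + [p,q]. For instance
  ∂[2,3,7] = [3,7] − [2,7] + [2,3],
  ∂[1,3,6] = [3,6] − [1,6] + [1,3].
The resulting 27×18 matrix has rank 18, and its Smith normal form has invariant factors (1,1,1,1,1,1,1,1,1,1,1,1,1,1,1,1,1,2).

From H_k ≅ ker(∂_k) / im(∂_{k+1}) we obtain:

  H_0: rank C_0 − rank ∂_1 = 9 − 8 = 1, and the invariant factors of ∂_1 are all 1, so H_0 ≅ Z.
  H_1: rank ker ∂_1 − rank ∂_2 = (27 − 8) − 18 = 1, and ∂_2 has invariant factor 2 > 1, so H_1 ≅ Z × Z/2.
  H_2: rank ker ∂_2 − rank ∂_3 = (18 − 18) − 0 = 0, and there is no ∂_3, so H_2 ≅ 0.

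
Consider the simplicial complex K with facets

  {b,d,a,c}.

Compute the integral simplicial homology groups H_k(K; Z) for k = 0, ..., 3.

Order the vertices as a < b < c < d. Listing each simplex with vertices in this order, K has dimension 3 with simplices:

  0-simplices (4): a, b, c, d
  1-simplices (6): ab, ac, ad, bc, bd, cd
  2-simplices (4): abc, abd, acd, bcd
  3-simplices (1): abcd

so the chain groups are C_0 ≅ Z^4, C_1 ≅ Z^6, C_2 ≅ Z^4, C_3 ≅ Z^1.

The boundary map ∂_1: C_1 → C_0 is given by ∂[p,q] = [q] − [p].
This gives a 4×6 integer matrix of rank 3; reducing to Smith normal form yields diagonal entries (1,1,1).

∂_2: C_2 → C_1 sends each 2-simplex [p,q,r] to [q,r] − [p,r] + [p,q]. For instance
  ∂bcd = cd − bd + bc,
  ∂abc = bc − ac + ab.
As a 6×4 matrix over Z this has rank 3, with invariant factors (1,1,1).

∂_3: C_3 → C_2 sends each 3-simplex σ to the alternating sum Σ_i (−1)^i (σ with its i-th vertex removed). For instance
  ∂abcd = bcd − acd + abd − abc.
The 4×1 boundary matrix has rank 1 and Smith normal form diag(1).

Now H_k = ker ∂_k / im ∂_{k+1}, so:

  H_0: rank C_0 − rank ∂_1 = 4 − 3 = 1, and the invariant factors of ∂_1 are all 1, so H_0 = Z.
  H_1: rank ker ∂_1 − rank ∂_2 = (6 − 3) − 3 = 0, and the invariant factors of ∂_2 are all 1, so H_1 = 0.
  H_2: rank ker ∂_2 − rank ∂_3 = (4 − 3) − 1 = 0, and the invariant factors of ∂_3 are all 1, so H_2 = 0.
  H_3: rank ker ∂_3 − rank ∂_4 = (1 − 1) − 0 = 0, and there is no ∂_4, so H_3 = 0.

As a check, the Euler characteristic is 4 − 6 + 4 − 1 = 1, which agrees with 1 − 0 + 0 − 0 = 1.

H_0 ≅ Z,  H_1 = 0,  H_2 = 0,  H_3 = 0.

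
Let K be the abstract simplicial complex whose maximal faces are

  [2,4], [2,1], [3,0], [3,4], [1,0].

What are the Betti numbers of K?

Take the total order 0 < 1 < 2 < 3 < 4 on the vertex set. Then K (dimension 1) consists of the simplices:

  0-simplices (5): [0], [1], [2], [3], [4]
  1-simplices (5): [0,1], [0,3], [1,2], [2,4], [3,4]

so the chain groups are C_0 ≅ Z^5, C_1 ≅ Z^5.

Boundary ∂_1: C_1 → C_0 is given by ∂[p,q] = [q] − [p]. For instance
  ∂[1,2] = [2] − [1].
As a 5×5 matrix over Z this has rank 4, with invariant factors (1,1,1,1).

Reading off H_k = ker ∂_k / im ∂_{k+1}:

  H_0: rank C_0 − rank ∂_1 = 5 − 4 = 1, and the invariant factors of ∂_1 are all 1, so H_0 ≅ Z.
  H_1: rank ker ∂_1 − rank ∂_2 = (5 − 4) − 0 = 1, and there is no ∂_2, so H_1 ≅ Z.

Hence the Betti numbers are b_0 = 1, b_1 = 1.

b_0 = 1, b_1 = 1.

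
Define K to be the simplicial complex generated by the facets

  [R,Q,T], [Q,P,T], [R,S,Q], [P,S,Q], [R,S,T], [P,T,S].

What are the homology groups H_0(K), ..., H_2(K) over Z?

Order the vertices as P < Q < R < S < T. Listing each simplex with vertices in this order, K has dimension 2 with simplices:

  0-simplices (5): P, Q, R, S, T
  1-simplices (9): PQ, PS, PT, QR, QS, QT, RS, RT, ST
  2-simplices (6): PQS, PQT, PST, QRS, QRT, RST

giving chain groups C_0 ≅ Z^5, C_1 ≅ Z^9, C_2 ≅ Z^6.

Boundary ∂_1: C_1 → C_0 is given by ∂[p,q] = [q] − [p]. For instance
  ∂PS = S − P.
This gives a 5×9 integer matrix of rank 4; reducing to Smith normal form yields diagonal entries (1,1,1,1).

Boundary ∂_2: C_2 → C_1 sends each 2-simplex [p,q,r] to [q,r] − [p,r] + [p,q]. For instance
  ∂QRT = RT − QT + QR,
  ∂PQS = QS − PS + PQ.
This gives a 9×6 integer matrix of rank 5; reducing to Smith normal form yields diagonal entries (1,1,1,1,1).

Reading off H_k = ker ∂_k / im ∂_{k+1}:

  H_0: rank C_0 − rank ∂_1 = 5 − 4 = 1, and the invariant factors of ∂_1 are all 1, so H_0 = Z.
  H_1: rank ker ∂_1 − rank ∂_2 = (9 − 4) − 5 = 0, and the invariant factors of ∂_2 are all 1, so H_1 = 0.
  H_2: rank ker ∂_2 − rank ∂_3 = (6 − 5) − 0 = 1, and there is no ∂_3, so H_2 = Z.

H_0 ≅ Z,  H_1 = 0,  H_2 ≅ Z.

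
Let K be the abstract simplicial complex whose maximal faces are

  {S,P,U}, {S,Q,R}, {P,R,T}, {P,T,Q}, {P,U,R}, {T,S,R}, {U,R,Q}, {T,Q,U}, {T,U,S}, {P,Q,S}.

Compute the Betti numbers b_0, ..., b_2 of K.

b_0 = 1, b_1 = 0, b_2 = 0.

We work with the vertex ordering P < Q < R < S < T < U. The simplices of K, each written with vertices in increasing order, are:

  0-simplices (6): P, Q, R, S, T, U
  1-simplices (15): PQ, PR, PS, PT, PU, QR, QS, QT, QU, RS, RT, RU, ST, SU, TU
  2-simplices (10): PQS, PQT, PRT, PRU, PSU, QRS, QRU, QTU, RST, STU

giving chain groups C_0 ≅ Z^6, C_1 ≅ Z^15, C_2 ≅ Z^10.

Boundary ∂_1: C_1 → C_0 sends each edge [p,q] (with p < q) to q − p.
The 6×15 boundary matrix has rank 5 and Smith normal form diag(1,1,1,1,1).

The boundary map ∂_2: C_2 → C_1 sends each 2-simplex [p,q,r] to [q,r] − [p,r] + [p,q]. For instance
  ∂PSU = SU − PU + PS,
  ∂QRU = RU − QU + QR.
As a 15×10 matrix over Z this has rank 10, with invariant factors (1,1,1,1,1,1,1,1,1,2).

Reading off H_k = ker ∂_k / im ∂_{k+1}:

  H_0: rank C_0 − rank ∂_1 = 6 − 5 = 1, and the invariant factors of ∂_1 are all 1, so H_0 ≅ Z.
  H_1: rank ker ∂_1 − rank ∂_2 = (15 − 5) − 10 = 0, and ∂_2 has invariant factor 2 > 1, so H_1 ≅ Z/2.
  H_2: rank ker ∂_2 − rank ∂_3 = (10 − 10) − 0 = 0, and there is no ∂_3, so H_2 ≅ 0.

Hence the Betti numbers are b_0 = 1, b_1 = 0, b_2 = 0.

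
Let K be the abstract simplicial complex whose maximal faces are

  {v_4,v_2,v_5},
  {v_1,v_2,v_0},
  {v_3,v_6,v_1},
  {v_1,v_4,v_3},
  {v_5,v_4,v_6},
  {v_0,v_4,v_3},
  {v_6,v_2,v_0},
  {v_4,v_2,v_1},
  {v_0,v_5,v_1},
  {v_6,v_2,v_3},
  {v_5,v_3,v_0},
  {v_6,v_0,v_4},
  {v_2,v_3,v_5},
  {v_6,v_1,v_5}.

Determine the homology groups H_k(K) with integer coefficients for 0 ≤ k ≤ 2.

Fix the vertex order v_0 < v_1 < v_2 < v_3 < v_4 < v_5 < v_6 and write every simplex with vertices in increasing order. Then dim K = 2 and the simplices of K are:

  0-simplices (7): [v_0], [v_1], [v_2], [v_3], [v_4], [v_5], [v_6]
  1-simplices (21): (21 of them)
  2-simplices (14): (14 of them)

so the chain groups are C_0 ≅ Z^7, C_1 ≅ Z^21, C_2 ≅ Z^14.

∂_1: C_1 → C_0 sends each edge [p,q] (with p < q) to q − p. For instance
  ∂[v_2,v_6] = [v_6] − [v_2].
As a 7×21 matrix over Z this has rank 6, with invariant factors (1,1,1,1,1,1).

The boundary map ∂_2: C_2 → C_1 acts by ∂[p,q,r] = [q,r] − [p,r] + [p,q]. For instance
  ∂[v_2,v_3,v_6] = [v_3,v_6] − [v_2,v_6] + [v_2,v_3],
  ∂[v_1,v_3,v_4] = [v_3,v_4] − [v_1,v_4] + [v_1,v_3].
The 21×14 boundary matrix has rank 13 and Smith normal form diag(1,1,1,1,1,1,1,1,1,1,1,1,1).

Now H_k = ker ∂_k / im ∂_{k+1}, so:

  H_0: rank C_0 − rank ∂_1 = 7 − 6 = 1, and the invariant factors of ∂_1 are all 1, so H_0 = Z.
  H_1: rank ker ∂_1 − rank ∂_2 = (21 − 6) − 13 = 2, and the invariant factors of ∂_2 are all 1, so H_1 = Z^2.
  H_2: rank ker ∂_2 − rank ∂_3 = (14 − 13) − 0 = 1, and there is no ∂_3, so H_2 = Z.

(K is a triangulation of the torus T^2.)

H_0 ≅ Z,  H_1 ≅ Z^2,  H_2 ≅ Z.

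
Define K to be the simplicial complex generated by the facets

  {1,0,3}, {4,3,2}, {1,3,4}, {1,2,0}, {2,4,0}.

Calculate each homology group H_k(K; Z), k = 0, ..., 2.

H_0 ≅ Z,  H_1 ≅ Z,  H_2 = 0.

Fix the vertex order 0 < 1 < 2 < 3 < 4 and write every simplex with vertices in increasing order. Then dim K = 2 and the simplices of K are:

  0-simplices (5): [0], [1], [2], [3], [4]
  1-simplices (10): [0,1], [0,2], [0,3], [0,4], [1,2], [1,3], [1,4], [2,3], [2,4], [3,4]
  2-simplices (5): [0,1,2], [0,1,3], [0,2,4], [1,3,4], [2,3,4]

giving chain groups C_0 ≅ Z^5, C_1 ≅ Z^10, C_2 ≅ Z^5.

The boundary map ∂_1: C_1 → C_0 is given by ∂[p,q] = [q] − [p]. For instance
  ∂[2,3] = [3] − [2].
As a 5×10 matrix over Z this has rank 4, with invariant factors (1,1,1,1).

Boundary ∂_2: C_2 → C_1 acts by ∂[p,q,r] = [q,r] − [p,r] + [p,q]. For instance
  ∂[0,2,4] = [2,4] − [0,4] + [0,2],
  ∂[2,3,4] = [3,4] − [2,4] + [2,3].
The 10×5 boundary matrix has rank 5 and Smith normal form diag(1,1,1,1,1).

Reading off H_k = ker ∂_k / im ∂_{k+1}:

  H_0: rank C_0 − rank ∂_1 = 5 − 4 = 1, and the invariant factors of ∂_1 are all 1, so H_0 ≅ Z.
  H_1: rank ker ∂_1 − rank ∂_2 = (10 − 4) − 5 = 1, and the invariant factors of ∂_2 are all 1, so H_1 ≅ Z.
  H_2: rank ker ∂_2 − rank ∂_3 = (5 − 5) − 0 = 0, and there is no ∂_3, so H_2 ≅ 0.

(K is a triangulation of the Möbius band.)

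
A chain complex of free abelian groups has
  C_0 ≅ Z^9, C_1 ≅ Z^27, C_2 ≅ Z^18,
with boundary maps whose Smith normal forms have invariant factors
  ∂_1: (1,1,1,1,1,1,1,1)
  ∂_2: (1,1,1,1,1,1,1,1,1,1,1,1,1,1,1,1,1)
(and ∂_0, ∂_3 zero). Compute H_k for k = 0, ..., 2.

H_0: b_0 = 9 − 0 − 8 = 1; torsion from ∂_1 factors > 1: none. So H_0 ≅ Z.
H_1: b_1 = 27 − 8 − 17 = 2; torsion from ∂_2 factors > 1: none. So H_1 ≅ Z^2.
H_2: b_2 = 18 − 17 − 0 = 1; torsion from ∂_3 factors > 1: none. So H_2 ≅ Z.

H_0 ≅ Z,  H_1 ≅ Z^2,  H_2 ≅ Z.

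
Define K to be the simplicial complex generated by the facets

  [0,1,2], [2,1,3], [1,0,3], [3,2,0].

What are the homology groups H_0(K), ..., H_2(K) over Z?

Order the vertices as 0 < 1 < 2 < 3. Listing each simplex with vertices in this order, K has dimension 2 with simplices:

  0-simplices (4): [0], [1], [2], [3]
  1-simplices (6): [0,1], [0,2], [0,3], [1,2], [1,3], [2,3]
  2-simplices (4): [0,1,2], [0,1,3], [0,2,3], [1,2,3]

so the chain groups are C_0 ≅ Z^4, C_1 ≅ Z^6, C_2 ≅ Z^4.

The boundary map ∂_1: C_1 → C_0 maps an edge to its endpoints' difference, ∂[p,q] = q − p.
The 4×6 boundary matrix has rank 3 and Smith normal form diag(1,1,1).

The boundary map ∂_2: C_2 → C_1 sends each 2-simplex [p,q,r] to [q,r] − [p,r] + [p,q]. For instance
  ∂[0,1,2] = [1,2] − [0,2] + [0,1],
  ∂[0,2,3] = [2,3] − [0,3] + [0,2].
This gives a 6×4 integer matrix of rank 3; reducing to Smith normal form yields diagonal entries (1,1,1).

From H_k ≅ ker(∂_k) / im(∂_{k+1}) we obtain:

  H_0: rank C_0 − rank ∂_1 = 4 − 3 = 1, and the invariant factors of ∂_1 are all 1, so H_0 ≅ Z.
  H_1: rank ker ∂_1 − rank ∂_2 = (6 − 3) − 3 = 0, and the invariant factors of ∂_2 are all 1, so H_1 ≅ 0.
  H_2: rank ker ∂_2 − rank ∂_3 = (4 − 3) − 0 = 1, and there is no ∂_3, so H_2 ≅ Z.

H_0 = Z,  H_1 = 0,  H_2 = Z.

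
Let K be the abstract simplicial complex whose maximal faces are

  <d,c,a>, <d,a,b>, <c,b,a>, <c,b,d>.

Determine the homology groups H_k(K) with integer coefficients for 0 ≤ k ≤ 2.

Order the vertices as a < b < c < d. Listing each simplex with vertices in this order, K has dimension 2 with simplices:

  0-simplices (4): a, b, c, d
  1-simplices (6): ab, ac, ad, bc, bd, cd
  2-simplices (4): abc, abd, acd, bcd

so the chain groups are C_0 ≅ Z^4, C_1 ≅ Z^6, C_2 ≅ Z^4.

∂_1: C_1 → C_0 maps an edge to its endpoints' difference, ∂[p,q] = q − p.
The 4×6 boundary matrix has rank 3 and Smith normal form diag(1,1,1).

∂_2: C_2 → C_1 sends each 2-simplex [p,q,r] to [q,r] − [p,r] + [p,q]. For instance
  ∂abd = bd − ad + ab,
  ∂acd = cd − ad + ac.
As a 6×4 matrix over Z this has rank 3, with invariant factors (1,1,1).

Computing H_k = (kernel of ∂_k) / (image of ∂_{k+1}):

  H_0: rank C_0 − rank ∂_1 = 4 − 3 = 1, and the invariant factors of ∂_1 are all 1, so H_0 = Z.
  H_1: rank ker ∂_1 − rank ∂_2 = (6 − 3) − 3 = 0, and the invariant factors of ∂_2 are all 1, so H_1 = 0.
  H_2: rank ker ∂_2 − rank ∂_3 = (4 − 3) − 0 = 1, and there is no ∂_3, so H_2 = Z.

As a check, the Euler characteristic is 4 − 6 + 4 = 2, which agrees with 1 − 0 + 1 = 2.
(K is a triangulation of the 2-sphere S^2.)

H_0 ≅ Z,  H_1 = 0,  H_2 ≅ Z.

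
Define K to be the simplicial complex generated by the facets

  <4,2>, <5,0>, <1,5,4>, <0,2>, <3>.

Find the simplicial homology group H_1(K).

H_1 = Z.

Take the total order 0 < 1 < 2 < 3 < 4 < 5 on the vertex set. Then K (dimension 2) consists of the simplices:

  0-simplices (6): [0], [1], [2], [3], [4], [5]
  1-simplices (6): [0,2], [0,5], [1,4], [1,5], [2,4], [4,5]
  2-simplices (1): [1,4,5]

so the chain groups are C_0 ≅ Z^6, C_1 ≅ Z^6, C_2 ≅ Z^1.

∂_1: C_1 → C_0 sends each edge [p,q] (with p < q) to q − p.
The resulting 6×6 matrix has rank 4, and its Smith normal form has invariant factors (1,1,1,1).

The boundary map ∂_2: C_2 → C_1 sends each 2-simplex [p,q,r] to [q,r] − [p,r] + [p,q]. For instance
  ∂[1,4,5] = [4,5] − [1,5] + [1,4].
This gives a 6×1 integer matrix of rank 1; reducing to Smith normal form yields diagonal entries (1).

Computing H_k = (kernel of ∂_k) / (image of ∂_{k+1}):

  H_1: rank ker ∂_1 − rank ∂_2 = (6 − 4) − 1 = 1, and the invariant factors of ∂_2 are all 1, so H_1 ≅ Z.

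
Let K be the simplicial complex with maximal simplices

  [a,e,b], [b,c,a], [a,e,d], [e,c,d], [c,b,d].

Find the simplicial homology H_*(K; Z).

We work with the vertex ordering a < b < c < d < e. The simplices of K, each written with vertices in increasing order, are:

  0-simplices (5): a, b, c, d, e
  1-simplices (10): ab, ac, ad, ae, bc, bd, be, cd, ce, de
  2-simplices (5): abc, abe, ade, bcd, cde

giving chain groups C_0 ≅ Z^5, C_1 ≅ Z^10, C_2 ≅ Z^5.

The boundary map ∂_1: C_1 → C_0 maps an edge to its endpoints' difference, ∂[p,q] = q − p. For instance
  ∂de = e − d.
The 5×10 boundary matrix has rank 4 and Smith normal form diag(1,1,1,1).

∂_2: C_2 → C_1 acts by ∂[p,q,r] = [q,r] − [p,r] + [p,q]. For instance
  ∂abc = bc − ac + ab,
  ∂cde = de − ce + cd.
This gives a 10×5 integer matrix of rank 5; reducing to Smith normal form yields diagonal entries (1,1,1,1,1).

From H_k ≅ ker(∂_k) / im(∂_{k+1}) we obtain:

  H_0: rank C_0 − rank ∂_1 = 5 − 4 = 1, and the invariant factors of ∂_1 are all 1, so H_0 = Z.
  H_1: rank ker ∂_1 − rank ∂_2 = (10 − 4) − 5 = 1, and the invariant factors of ∂_2 are all 1, so H_1 = Z.
  H_2: rank ker ∂_2 − rank ∂_3 = (5 − 5) − 0 = 0, and there is no ∂_3, so H_2 = 0.

As a check, the Euler characteristic is 5 − 10 + 5 = 0, which agrees with 1 − 1 + 0 = 0.

H_0 ≅ Z,  H_1 ≅ Z,  H_2 = 0.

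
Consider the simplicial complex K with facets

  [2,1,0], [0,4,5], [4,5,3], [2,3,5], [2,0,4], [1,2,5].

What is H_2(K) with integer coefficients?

K has 6 vertices, 12 edges, 6 triangles.
rank ∂_2 = 6, rank ∂_3 = 0 ⇒ b_2 = 6 − 6 − 0 = 0. So H_2 ≅ 0.

H_2 = 0.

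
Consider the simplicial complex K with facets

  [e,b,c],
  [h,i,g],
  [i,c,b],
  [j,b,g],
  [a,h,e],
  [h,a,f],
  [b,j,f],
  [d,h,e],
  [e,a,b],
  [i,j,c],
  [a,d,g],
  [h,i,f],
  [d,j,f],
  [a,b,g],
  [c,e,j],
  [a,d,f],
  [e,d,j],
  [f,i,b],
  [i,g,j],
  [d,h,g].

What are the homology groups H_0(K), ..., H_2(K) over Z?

H_0 ≅ Z,  H_1 ≅ Z × Z/2,  H_2 = 0.

Order the vertices as a < b < c < d < e < f < g < h < i < j. Listing each simplex with vertices in this order, K has dimension 2 with simplices:

  0-simplices (10): a, b, c, d, e, f, g, h, i, j
  1-simplices (30): ab, ad, ae, af, ag, ah, bc, be, bf, bg, bi, bj, ce, ci, cj, de, df, dg, dh, dj, eh, ej, fh, fi, fj, gh, gi, gj, hi, ij
  2-simplices (20): abe, abg, adf, adg, aeh, afh, bce, bci, bfi, bfj, bgj, cej, cij, deh, dej, dfj, dgh, fhi, ghi, gij

Hence C_0 ≅ Z^10, C_1 ≅ Z^30, C_2 ≅ Z^20.

The boundary map ∂_1: C_1 → C_0 sends each edge [p,q] (with p < q) to q − p. For instance
  ∂bc = c − b.
This gives a 10×30 integer matrix of rank 9; reducing to Smith normal form yields diagonal entries (1,1,1,1,1,1,1,1,1).

∂_2: C_2 → C_1 maps a triangle to the signed sum of its edges. For instance
  ∂ghi = hi − gi + gh,
  ∂bgj = gj − bj + bg.
The resulting 30×20 matrix has rank 20, and its Smith normal form has invariant factors (1,1,1,1,1,1,1,1,1,1,1,1,1,1,1,1,1,1,1,2).

Reading off H_k = ker ∂_k / im ∂_{k+1}:

  H_0: rank C_0 − rank ∂_1 = 10 − 9 = 1, and the invariant factors of ∂_1 are all 1, so H_0 ≅ Z.
  H_1: rank ker ∂_1 − rank ∂_2 = (30 − 9) − 20 = 1, and ∂_2 has invariant factor 2 > 1, so H_1 ≅ Z × Z/2.
  H_2: rank ker ∂_2 − rank ∂_3 = (20 − 20) − 0 = 0, and there is no ∂_3, so H_2 ≅ 0.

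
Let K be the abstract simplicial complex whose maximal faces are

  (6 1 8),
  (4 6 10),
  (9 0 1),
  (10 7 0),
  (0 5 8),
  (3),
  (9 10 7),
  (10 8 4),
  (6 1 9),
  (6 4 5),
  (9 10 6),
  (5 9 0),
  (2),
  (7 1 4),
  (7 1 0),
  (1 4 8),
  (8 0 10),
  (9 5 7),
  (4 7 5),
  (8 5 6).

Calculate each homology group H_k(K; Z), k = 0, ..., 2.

K has 11 vertices, 27 edges, 18 triangles.
rank ∂_0 = 0, rank ∂_1 = 8 ⇒ b_0 = 11 − 0 − 8 = 3; all invariant factors of ∂_1 are 1 so no torsion. So H_0 ≅ Z^3.
rank ∂_1 = 8, rank ∂_2 = 18 ⇒ b_1 = 27 − 8 − 18 = 1; ∂_2 has invariant factor(s) [2] giving torsion. So H_1 ≅ Z ⊕ Z/2.
rank ∂_2 = 18, rank ∂_3 = 0 ⇒ b_2 = 18 − 18 − 0 = 0. So H_2 ≅ 0.

H_0 = Z^3,  H_1 = Z ⊕ Z/2,  H_2 = 0.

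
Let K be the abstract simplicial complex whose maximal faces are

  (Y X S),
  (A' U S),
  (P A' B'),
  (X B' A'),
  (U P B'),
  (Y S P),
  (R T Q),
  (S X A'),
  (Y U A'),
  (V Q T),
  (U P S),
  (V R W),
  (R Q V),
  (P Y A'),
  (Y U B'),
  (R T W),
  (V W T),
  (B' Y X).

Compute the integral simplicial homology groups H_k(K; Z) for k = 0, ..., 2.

H_0 ≅ Z^2,  H_1 ≅ Z/2,  H_2 ≅ Z.

Take the total order P < Q < R < S < T < U < V < W < X < Y < A' < B' on the vertex set. Then K (dimension 2) consists of the simplices:

  0-simplices (12): [P], [Q], [R], [S], [T], [U], [V], [W], [X], [Y], [A'], [B']
  1-simplices (27): (27 of them)
  2-simplices (18): (18 of them)

so the chain groups are C_0 ≅ Z^12, C_1 ≅ Z^27, C_2 ≅ Z^18.

The boundary map ∂_1: C_1 → C_0 maps an edge to its endpoints' difference, ∂[p,q] = q − p.
This gives a 12×27 integer matrix of rank 10; reducing to Smith normal form yields diagonal entries (1,1,1,1,1,1,1,1,1,1).

The boundary map ∂_2: C_2 → C_1 sends each 2-simplex [p,q,r] to [q,r] − [p,r] + [p,q]. For instance
  ∂[R,V,W] = [V,W] − [R,W] + [R,V],
  ∂[S,X,Y] = [X,Y] − [S,Y] + [S,X].
The resulting 27×18 matrix has rank 17, and its Smith normal form has invariant factors (1,1,1,1,1,1,1,1,1,1,1,1,1,1,1,1,2).

Computing H_k = (kernel of ∂_k) / (image of ∂_{k+1}):

  H_0: rank C_0 − rank ∂_1 = 12 − 10 = 2, and the invariant factors of ∂_1 are all 1, so H_0 ≅ Z^2.
  H_1: rank ker ∂_1 − rank ∂_2 = (27 − 10) − 17 = 0, and ∂_2 has invariant factor 2 > 1, so H_1 ≅ Z/2.
  H_2: rank ker ∂_2 − rank ∂_3 = (18 − 17) − 0 = 1, and there is no ∂_3, so H_2 ≅ Z.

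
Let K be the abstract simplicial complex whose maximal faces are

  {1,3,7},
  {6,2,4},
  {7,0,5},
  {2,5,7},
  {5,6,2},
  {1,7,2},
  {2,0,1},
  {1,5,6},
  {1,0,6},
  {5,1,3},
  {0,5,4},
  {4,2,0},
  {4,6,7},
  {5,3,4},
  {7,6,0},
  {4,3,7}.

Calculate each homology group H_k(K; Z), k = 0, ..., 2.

H_0 ≅ Z,  H_1 ≅ Z^2,  H_2 ≅ Z.

Take the total order 0 < 1 < 2 < 3 < 4 < 5 < 6 < 7 on the vertex set. Then K (dimension 2) consists of the simplices:

  0-simplices (8): [0], [1], [2], [3], [4], [5], [6], [7]
  1-simplices (24): (24 of them)
  2-simplices (16): [0,1,2], [0,1,6], [0,2,4], [0,4,5], [0,5,7], [0,6,7], [1,2,7], [1,3,5], [1,3,7], [1,5,6], [2,4,6], [2,5,6], [2,5,7], [3,4,5], [3,4,7], [4,6,7]

Hence C_0 ≅ Z^8, C_1 ≅ Z^24, C_2 ≅ Z^16.

The boundary map ∂_1: C_1 → C_0 maps an edge to its endpoints' difference, ∂[p,q] = q − p. For instance
  ∂[0,6] = [6] − [0].
This gives a 8×24 integer matrix of rank 7; reducing to Smith normal form yields diagonal entries (1,1,1,1,1,1,1).

Boundary ∂_2: C_2 → C_1 maps a triangle to the signed sum of its edges. For instance
  ∂[1,2,7] = [2,7] − [1,7] + [1,2],
  ∂[3,4,5] = [4,5] − [3,5] + [3,4].
As a 24×16 matrix over Z this has rank 15, with invariant factors (1,1,1,1,1,1,1,1,1,1,1,1,1,1,1).

Now H_k = ker ∂_k / im ∂_{k+1}, so:

  H_0: rank C_0 − rank ∂_1 = 8 − 7 = 1, and the invariant factors of ∂_1 are all 1, so H_0 ≅ Z.
  H_1: rank ker ∂_1 − rank ∂_2 = (24 − 7) − 15 = 2, and the invariant factors of ∂_2 are all 1, so H_1 ≅ Z^2.
  H_2: rank ker ∂_2 − rank ∂_3 = (16 − 15) − 0 = 1, and there is no ∂_3, so H_2 ≅ Z.

(K is a triangulation of the torus T^2.)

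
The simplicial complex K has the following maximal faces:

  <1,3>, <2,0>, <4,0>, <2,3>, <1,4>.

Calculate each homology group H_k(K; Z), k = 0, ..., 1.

We work with the vertex ordering 0 < 1 < 2 < 3 < 4. The simplices of K, each written with vertices in increasing order, are:

  0-simplices (5): [0], [1], [2], [3], [4]
  1-simplices (5): [0,2], [0,4], [1,3], [1,4], [2,3]

giving chain groups C_0 ≅ Z^5, C_1 ≅ Z^5.

The boundary map ∂_1: C_1 → C_0 is given by ∂[p,q] = [q] − [p]. For instance
  ∂[0,4] = [4] − [0].
This gives a 5×5 integer matrix of rank 4; reducing to Smith normal form yields diagonal entries (1,1,1,1).

Reading off H_k = ker ∂_k / im ∂_{k+1}:

  H_0: rank C_0 − rank ∂_1 = 5 − 4 = 1, and the invariant factors of ∂_1 are all 1, so H_0 ≅ Z.
  H_1: rank ker ∂_1 − rank ∂_2 = (5 − 4) − 0 = 1, and there is no ∂_2, so H_1 ≅ Z.

H_0 ≅ Z,  H_1 ≅ Z.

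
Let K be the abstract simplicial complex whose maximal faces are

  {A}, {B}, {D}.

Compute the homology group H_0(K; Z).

H_0 ≅ Z^3.

Take the total order A < B < D on the vertex set. Then K (dimension 0) consists of the simplices:

  0-simplices (3): A, B, D

Hence C_0 ≅ Z^3.

From H_k ≅ ker(∂_k) / im(∂_{k+1}) we obtain:

  H_0: rank C_0 − rank ∂_1 = 3 − 0 = 3, and there is no ∂_1, so H_0 = Z^3.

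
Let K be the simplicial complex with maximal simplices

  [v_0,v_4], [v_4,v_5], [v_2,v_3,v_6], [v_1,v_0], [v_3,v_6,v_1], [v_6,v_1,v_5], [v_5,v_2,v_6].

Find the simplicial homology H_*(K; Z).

H_0 ≅ Z,  H_1 ≅ Z,  H_2 = 0.

We work with the vertex ordering v_0 < v_1 < v_2 < v_3 < v_4 < v_5 < v_6. The simplices of K, each written with vertices in increasing order, are:

  0-simplices (7): [v_0], [v_1], [v_2], [v_3], [v_4], [v_5], [v_6]
  1-simplices (11): [v_0,v_1], [v_0,v_4], [v_1,v_3], [v_1,v_5], [v_1,v_6], [v_2,v_3], [v_2,v_5], [v_2,v_6], [v_3,v_6], [v_4,v_5], [v_5,v_6]
  2-simplices (4): [v_1,v_3,v_6], [v_1,v_5,v_6], [v_2,v_3,v_6], [v_2,v_5,v_6]

Hence C_0 ≅ Z^7, C_1 ≅ Z^11, C_2 ≅ Z^4.

The boundary map ∂_1: C_1 → C_0 is given by ∂[p,q] = [q] − [p].
This gives a 7×11 integer matrix of rank 6; reducing to Smith normal form yields diagonal entries (1,1,1,1,1,1).

Boundary ∂_2: C_2 → C_1 acts by ∂[p,q,r] = [q,r] − [p,r] + [p,q]. For instance
  ∂[v_1,v_5,v_6] = [v_5,v_6] − [v_1,v_6] + [v_1,v_5],
  ∂[v_2,v_3,v_6] = [v_3,v_6] − [v_2,v_6] + [v_2,v_3].
The resulting 11×4 matrix has rank 4, and its Smith normal form has invariant factors (1,1,1,1).

From H_k ≅ ker(∂_k) / im(∂_{k+1}) we obtain:

  H_0: rank C_0 − rank ∂_1 = 7 − 6 = 1, and the invariant factors of ∂_1 are all 1, so H_0 = Z.
  H_1: rank ker ∂_1 − rank ∂_2 = (11 − 6) − 4 = 1, and the invariant factors of ∂_2 are all 1, so H_1 = Z.
  H_2: rank ker ∂_2 − rank ∂_3 = (4 − 4) − 0 = 0, and there is no ∂_3, so H_2 = 0.

As a check, the Euler characteristic is 7 − 11 + 4 = 0, which agrees with 1 − 1 + 0 = 0.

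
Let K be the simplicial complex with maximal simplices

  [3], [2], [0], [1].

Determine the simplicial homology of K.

H_0 ≅ Z^4.

Take the total order 0 < 1 < 2 < 3 on the vertex set. Then K (dimension 0) consists of the simplices:

  0-simplices (4): [0], [1], [2], [3]

Hence C_0 ≅ Z^4.

Reading off H_k = ker ∂_k / im ∂_{k+1}:

  H_0: rank C_0 − rank ∂_1 = 4 − 0 = 4, and there is no ∂_1, so H_0 = Z^4.

(K is a triangulation of a set of 4 points.)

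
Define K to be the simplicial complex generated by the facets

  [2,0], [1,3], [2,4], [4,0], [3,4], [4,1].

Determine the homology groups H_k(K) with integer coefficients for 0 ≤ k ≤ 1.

Take the total order 0 < 1 < 2 < 3 < 4 on the vertex set. Then K (dimension 1) consists of the simplices:

  0-simplices (5): [0], [1], [2], [3], [4]
  1-simplices (6): [0,2], [0,4], [1,3], [1,4], [2,4], [3,4]

giving chain groups C_0 ≅ Z^5, C_1 ≅ Z^6.

Boundary ∂_1: C_1 → C_0 maps an edge to its endpoints' difference, ∂[p,q] = q − p.
As a 5×6 matrix over Z this has rank 4, with invariant factors (1,1,1,1).

Computing H_k = (kernel of ∂_k) / (image of ∂_{k+1}):

  H_0: rank C_0 − rank ∂_1 = 5 − 4 = 1, and the invariant factors of ∂_1 are all 1, so H_0 ≅ Z.
  H_1: rank ker ∂_1 − rank ∂_2 = (6 − 4) − 0 = 2, and there is no ∂_2, so H_1 ≅ Z^2.

(K is a triangulation of a wedge of 2 circles.)

H_0 = Z,  H_1 = Z^2.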